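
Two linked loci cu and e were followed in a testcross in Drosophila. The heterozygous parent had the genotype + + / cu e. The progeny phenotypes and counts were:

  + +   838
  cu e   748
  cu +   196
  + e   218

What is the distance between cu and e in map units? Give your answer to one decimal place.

20.7 map units

The recombinant classes are + e and cu +: 218 + 196 = 414.
Recombination frequency = 414/2000 = 0.2070 ≈ 20.7%, i.e. 20.7 map units.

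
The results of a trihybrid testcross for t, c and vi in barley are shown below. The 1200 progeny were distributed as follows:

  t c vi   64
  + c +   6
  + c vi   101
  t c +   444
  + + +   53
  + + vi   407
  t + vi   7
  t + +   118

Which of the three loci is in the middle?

t

The two most frequent reciprocal classes, t c + and + + vi, are the parental types, so the F1 was t c + / + + vi.
The two rarest classes, + c + and t + vi, are the double crossovers. Comparing them with the parentals, only the t allele has switched, so t is the middle locus and the order is c – t – vi.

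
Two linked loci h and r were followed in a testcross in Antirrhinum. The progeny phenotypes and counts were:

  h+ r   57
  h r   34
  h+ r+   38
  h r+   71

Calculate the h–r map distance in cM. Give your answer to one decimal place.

The two most frequent classes, h+ r (57) and h r+ (71), are the parental types, so the F1 was h+ r / h r+.
The recombinant classes are h+ r+ and h r: 38 + 34 = 72.
Recombination frequency = 72/200 = 0.3600 ≈ 36.0%, i.e. 36.0 cM.

36.0 cM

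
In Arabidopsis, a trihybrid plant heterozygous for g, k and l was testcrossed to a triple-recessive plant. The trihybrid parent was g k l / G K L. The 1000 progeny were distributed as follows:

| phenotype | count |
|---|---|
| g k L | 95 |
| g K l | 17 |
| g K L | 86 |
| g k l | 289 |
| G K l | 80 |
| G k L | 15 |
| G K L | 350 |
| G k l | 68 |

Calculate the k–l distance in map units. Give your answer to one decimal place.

The two rarest classes, g K l and G k L, are the double crossovers. Comparing them with the parentals, only the k allele has switched, so k is the middle locus and the order is l – k – g.
Crossovers in the l–k interval produce the single-crossover classes g k L and G K l (95 + 80 = 175) plus the double crossovers (32).
RF(l–k) = (175 + 32) / 1000 = 207/1000 = 0.2070 → 20.7 map units.

20.7 map units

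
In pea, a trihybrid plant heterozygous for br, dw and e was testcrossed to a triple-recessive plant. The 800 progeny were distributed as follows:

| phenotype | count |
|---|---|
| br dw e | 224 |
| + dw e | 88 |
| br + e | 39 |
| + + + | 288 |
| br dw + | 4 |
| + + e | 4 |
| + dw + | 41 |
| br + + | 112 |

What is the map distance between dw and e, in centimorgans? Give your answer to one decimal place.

The two most frequent reciprocal classes, + + + and br dw e, are the parental types, so the F1 was + + + / br dw e.
The two rarest classes, + + e and br dw +, are the double crossovers. Comparing them with the parentals, only the e allele has switched, so e is the middle locus and the order is br – e – dw.
Crossovers in the e–dw interval produce the single-crossover classes + dw + and br + e (41 + 39 = 80) plus the double crossovers (8).
RF(e–dw) = (80 + 8) / 800 = 88/800 = 0.1100 → 11.0 centimorgans.

11.0 centimorgans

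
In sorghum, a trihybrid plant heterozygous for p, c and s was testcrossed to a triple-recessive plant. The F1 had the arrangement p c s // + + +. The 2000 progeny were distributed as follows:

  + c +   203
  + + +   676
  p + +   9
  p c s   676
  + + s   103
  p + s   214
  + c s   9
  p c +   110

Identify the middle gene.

p

The two rarest classes, + c s and p + +, are the double crossovers. Comparing them with the parentals, only the p allele has switched, so p is the middle locus and the order is s – p – c.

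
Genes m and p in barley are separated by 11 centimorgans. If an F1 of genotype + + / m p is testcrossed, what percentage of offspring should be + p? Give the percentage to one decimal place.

5.5%

A map distance of 11 centimorgans corresponds to a recombination frequency of 0.110.
The F1 is + + / m p, so + p is a recombinant gamete class with expected frequency r/2 = 0.110/2 = 0.0550.
That is 0.0550 = 5.5% of the progeny.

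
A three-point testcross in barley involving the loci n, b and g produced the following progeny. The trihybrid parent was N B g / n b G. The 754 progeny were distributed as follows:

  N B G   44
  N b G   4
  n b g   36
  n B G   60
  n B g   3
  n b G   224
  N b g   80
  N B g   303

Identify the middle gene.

The two rarest classes, n B g and N b G, are the double crossovers. Comparing them with the parentals, only the n allele has switched, so n is the middle locus and the order is b – n – g.

n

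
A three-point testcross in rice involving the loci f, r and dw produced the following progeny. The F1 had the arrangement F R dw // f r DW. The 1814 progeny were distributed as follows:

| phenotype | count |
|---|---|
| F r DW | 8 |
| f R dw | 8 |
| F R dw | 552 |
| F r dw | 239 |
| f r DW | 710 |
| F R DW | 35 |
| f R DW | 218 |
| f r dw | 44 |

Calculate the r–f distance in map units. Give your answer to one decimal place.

26.1 map units

The two rarest classes, f R dw and F r DW, are the double crossovers. Comparing them with the parentals, only the f allele has switched, so f is the middle locus and the order is dw – f – r.
Crossovers in the f–r interval produce the single-crossover classes F r dw and f R DW (239 + 218 = 457) plus the double crossovers (16).
RF(f–r) = (457 + 16) / 1814 = 473/1814 = 0.2607 → 26.1 map units.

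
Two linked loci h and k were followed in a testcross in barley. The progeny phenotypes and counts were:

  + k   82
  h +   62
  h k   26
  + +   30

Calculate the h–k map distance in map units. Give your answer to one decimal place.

28.0 map units

The two most frequent classes, + k (82) and h + (62), are the parental types, so the F1 was + k / h +.
The recombinant classes are + + and h k: 30 + 26 = 56.
Recombination frequency = 56/200 = 0.2800 ≈ 28.0%, i.e. 28.0 map units.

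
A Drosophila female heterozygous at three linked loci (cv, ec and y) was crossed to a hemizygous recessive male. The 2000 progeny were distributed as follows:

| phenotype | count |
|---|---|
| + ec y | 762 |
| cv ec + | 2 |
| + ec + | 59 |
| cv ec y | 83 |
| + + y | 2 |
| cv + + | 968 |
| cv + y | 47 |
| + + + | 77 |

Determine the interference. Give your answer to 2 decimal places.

0.56

The two most frequent reciprocal classes, + ec y and cv + +, are the parental types, so the F1 was + ec y / cv + +.
The two rarest classes, + + y and cv ec +, are the double crossovers. Comparing them with the parentals, only the ec allele has switched, so ec is the middle locus and the order is y – ec – cv.
y–ec: (106 + 4)/2000 = 0.0550; ec–cv: (160 + 4)/2000 = 0.0820.
Expected DCO frequency = 0.0550 × 0.0820 ≈ 0.00451; observed = 4/2000 ≈ 0.00200.
Coefficient of coincidence = 0.00200/0.00451 ≈ 0.44; interference = 1 − 0.44 = 0.56.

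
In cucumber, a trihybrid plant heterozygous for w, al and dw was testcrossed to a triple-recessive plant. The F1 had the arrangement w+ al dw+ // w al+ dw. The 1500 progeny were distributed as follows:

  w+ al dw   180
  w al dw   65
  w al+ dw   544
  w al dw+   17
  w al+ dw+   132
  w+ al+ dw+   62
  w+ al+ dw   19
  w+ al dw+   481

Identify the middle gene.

w

The two rarest classes, w al dw+ and w+ al+ dw, are the double crossovers. Comparing them with the parentals, only the w allele has switched, so w is the middle locus and the order is al – w – dw.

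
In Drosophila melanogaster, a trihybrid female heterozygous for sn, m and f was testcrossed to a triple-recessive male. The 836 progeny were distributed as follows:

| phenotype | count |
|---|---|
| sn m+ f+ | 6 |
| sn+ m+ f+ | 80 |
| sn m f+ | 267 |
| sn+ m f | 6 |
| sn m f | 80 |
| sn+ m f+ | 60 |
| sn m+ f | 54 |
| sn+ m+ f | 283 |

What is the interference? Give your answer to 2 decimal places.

0.54

The two most frequent reciprocal classes, sn+ m+ f and sn m f+, are the parental types, so the F1 was sn+ m+ f / sn m f+.
The two rarest classes, sn+ m f and sn m+ f+, are the double crossovers. Comparing them with the parentals, only the m allele has switched, so m is the middle locus and the order is f – m – sn.
f–m: (160 + 12)/836 = 0.2057; m–sn: (114 + 12)/836 = 0.1507.
Expected DCO frequency = 0.2057 × 0.1507 ≈ 0.03100; observed = 12/836 ≈ 0.01435.
Coefficient of coincidence = 0.01435/0.03100 ≈ 0.46; interference = 1 − 0.46 = 0.54.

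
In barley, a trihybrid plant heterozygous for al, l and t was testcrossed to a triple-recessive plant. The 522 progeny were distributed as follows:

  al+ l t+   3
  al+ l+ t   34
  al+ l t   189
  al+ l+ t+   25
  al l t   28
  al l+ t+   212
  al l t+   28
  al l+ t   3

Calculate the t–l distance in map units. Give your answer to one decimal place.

13.0 map units

The two most frequent reciprocal classes, al+ l t and al l+ t+, are the parental types, so the F1 was al+ l t / al l+ t+.
The two rarest classes, al+ l t+ and al l+ t, are the double crossovers. Comparing them with the parentals, only the t allele has switched, so t is the middle locus and the order is al – t – l.
Crossovers in the t–l interval produce the single-crossover classes al+ l+ t and al l t+ (34 + 28 = 62) plus the double crossovers (6).
RF(t–l) = (62 + 6) / 522 = 68/522 = 0.1303 → 13.0 map units.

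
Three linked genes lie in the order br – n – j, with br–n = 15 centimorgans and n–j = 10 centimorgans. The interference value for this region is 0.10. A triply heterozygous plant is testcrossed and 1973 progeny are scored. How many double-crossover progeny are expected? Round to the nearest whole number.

27

Map distances give recombination frequencies of 0.150 and 0.100 for the two intervals.
With interference 0.10 (so coincidence = 0.90), expected double-crossover frequency = 0.150 × 0.100 × 0.90 = 0.01350.
Expected number = 0.01350 × 1973 = 26.64 ≈ 27.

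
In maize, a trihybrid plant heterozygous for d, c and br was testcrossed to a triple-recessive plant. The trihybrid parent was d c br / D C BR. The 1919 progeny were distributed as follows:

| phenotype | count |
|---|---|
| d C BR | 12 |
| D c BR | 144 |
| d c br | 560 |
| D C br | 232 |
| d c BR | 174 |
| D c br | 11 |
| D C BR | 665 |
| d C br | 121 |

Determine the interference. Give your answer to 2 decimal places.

0.64

The two rarest classes, D c br and d C BR, are the double crossovers. Comparing them with the parentals, only the d allele has switched, so d is the middle locus and the order is br – d – c.
br–d: (406 + 23)/1919 = 0.2236; d–c: (265 + 23)/1919 = 0.1501.
Expected DCO frequency = 0.2236 × 0.1501 ≈ 0.03356; observed = 23/1919 ≈ 0.01199.
Coefficient of coincidence = 0.01199/0.03356 ≈ 0.36; interference = 1 − 0.36 = 0.64.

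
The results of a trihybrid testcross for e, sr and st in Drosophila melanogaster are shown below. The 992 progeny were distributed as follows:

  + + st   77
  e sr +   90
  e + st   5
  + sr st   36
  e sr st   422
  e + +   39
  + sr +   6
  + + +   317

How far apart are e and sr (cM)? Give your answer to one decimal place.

8.7 cM

The two most frequent reciprocal classes, + + + and e sr st, are the parental types, so the F1 was + + + / e sr st.
The two rarest classes, + sr + and e + st, are the double crossovers. Comparing them with the parentals, only the sr allele has switched, so sr is the middle locus and the order is st – sr – e.
Crossovers in the sr–e interval produce the single-crossover classes e + + and + sr st (39 + 36 = 75) plus the double crossovers (11).
RF(sr–e) = (75 + 11) / 992 = 86/992 = 0.0867 → 8.7 cM.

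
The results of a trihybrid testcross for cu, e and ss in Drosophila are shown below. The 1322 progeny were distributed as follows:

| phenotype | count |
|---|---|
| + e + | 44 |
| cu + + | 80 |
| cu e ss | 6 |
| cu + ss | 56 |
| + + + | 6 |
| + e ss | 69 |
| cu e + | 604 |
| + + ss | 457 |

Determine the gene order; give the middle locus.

The two most frequent reciprocal classes, cu e + and + + ss, are the parental types, so the F1 was cu e + / + + ss.
The two rarest classes, cu e ss and + + +, are the double crossovers. Comparing them with the parentals, only the ss allele has switched, so ss is the middle locus and the order is e – ss – cu.

ss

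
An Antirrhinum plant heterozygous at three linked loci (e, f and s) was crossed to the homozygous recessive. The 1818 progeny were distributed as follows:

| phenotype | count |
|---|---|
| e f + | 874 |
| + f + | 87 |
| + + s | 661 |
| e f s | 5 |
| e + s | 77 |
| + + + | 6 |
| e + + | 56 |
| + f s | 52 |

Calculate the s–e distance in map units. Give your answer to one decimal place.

The two most frequent reciprocal classes, + + s and e f +, are the parental types, so the F1 was + + s / e f +.
The two rarest classes, + + + and e f s, are the double crossovers. Comparing them with the parentals, only the s allele has switched, so s is the middle locus and the order is f – s – e.
Crossovers in the s–e interval produce the single-crossover classes e + s and + f + (77 + 87 = 164) plus the double crossovers (11).
RF(s–e) = (164 + 11) / 1818 = 175/1818 = 0.0963 → 9.6 map units.

9.6 map units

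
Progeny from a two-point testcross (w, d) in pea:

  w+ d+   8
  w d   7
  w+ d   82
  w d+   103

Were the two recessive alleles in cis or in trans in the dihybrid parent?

trans

The two most frequent classes are w+ d (82) and w d+ (103); these are the parental (non-recombinant) types.
So the F1 carried w+ d on one chromosome and w d+ on the other — the recessive alleles are on opposite chromosomes (trans / repulsion).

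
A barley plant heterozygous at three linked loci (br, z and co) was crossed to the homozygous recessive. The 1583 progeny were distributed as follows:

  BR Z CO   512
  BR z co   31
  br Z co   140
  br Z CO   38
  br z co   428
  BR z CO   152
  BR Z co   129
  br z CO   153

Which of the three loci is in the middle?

The two most frequent reciprocal classes, BR Z CO and br z co, are the parental types, so the F1 was BR Z CO / br z co.
The two rarest classes, br Z CO and BR z co, are the double crossovers. Comparing them with the parentals, only the br allele has switched, so br is the middle locus and the order is z – br – co.

br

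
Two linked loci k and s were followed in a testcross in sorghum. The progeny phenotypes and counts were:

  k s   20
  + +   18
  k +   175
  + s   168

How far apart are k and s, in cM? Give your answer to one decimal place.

The two most frequent classes, + s (168) and k + (175), are the parental types, so the F1 was + s / k +.
The recombinant classes are + + and k s: 18 + 20 = 38.
Recombination frequency = 38/381 = 0.0997 ≈ 10.0%, i.e. 10.0 cM.

10.0 cM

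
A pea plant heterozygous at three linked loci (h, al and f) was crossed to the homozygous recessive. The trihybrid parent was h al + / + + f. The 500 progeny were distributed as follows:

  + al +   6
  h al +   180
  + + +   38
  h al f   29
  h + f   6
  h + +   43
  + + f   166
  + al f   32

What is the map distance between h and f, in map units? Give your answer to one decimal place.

15.8 map units

The two rarest classes, + al + and h + f, are the double crossovers. Comparing them with the parentals, only the h allele has switched, so h is the middle locus and the order is f – h – al.
Crossovers in the f–h interval produce the single-crossover classes h al f and + + + (29 + 38 = 67) plus the double crossovers (12).
RF(f–h) = (67 + 12) / 500 = 79/500 = 0.1580 → 15.8 map units.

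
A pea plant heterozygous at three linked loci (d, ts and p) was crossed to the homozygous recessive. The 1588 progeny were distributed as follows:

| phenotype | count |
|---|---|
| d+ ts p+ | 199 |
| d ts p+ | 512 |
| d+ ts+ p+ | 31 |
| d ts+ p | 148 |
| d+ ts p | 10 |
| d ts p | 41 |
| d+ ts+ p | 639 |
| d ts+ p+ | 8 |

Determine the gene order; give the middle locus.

ts

The two most frequent reciprocal classes, d ts p+ and d+ ts+ p, are the parental types, so the F1 was d ts p+ / d+ ts+ p.
The two rarest classes, d ts+ p+ and d+ ts p, are the double crossovers. Comparing them with the parentals, only the ts allele has switched, so ts is the middle locus and the order is d – ts – p.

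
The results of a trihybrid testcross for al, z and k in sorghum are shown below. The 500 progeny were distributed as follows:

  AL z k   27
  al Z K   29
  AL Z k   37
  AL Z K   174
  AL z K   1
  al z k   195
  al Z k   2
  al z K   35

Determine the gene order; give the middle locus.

The two most frequent reciprocal classes, AL Z K and al z k, are the parental types, so the F1 was AL Z K / al z k.
The two rarest classes, AL z K and al Z k, are the double crossovers. Comparing them with the parentals, only the z allele has switched, so z is the middle locus and the order is al – z – k.

z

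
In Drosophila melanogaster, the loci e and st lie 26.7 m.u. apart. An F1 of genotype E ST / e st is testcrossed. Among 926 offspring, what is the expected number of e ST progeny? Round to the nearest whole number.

124

A map distance of 26.7 m.u. corresponds to a recombination frequency of 0.267.
The F1 is E ST / e st, so e ST is a recombinant gamete class with expected frequency r/2 = 0.267/2 = 0.1335.
Expected number = 0.1335 × 926 = 123.62 ≈ 124.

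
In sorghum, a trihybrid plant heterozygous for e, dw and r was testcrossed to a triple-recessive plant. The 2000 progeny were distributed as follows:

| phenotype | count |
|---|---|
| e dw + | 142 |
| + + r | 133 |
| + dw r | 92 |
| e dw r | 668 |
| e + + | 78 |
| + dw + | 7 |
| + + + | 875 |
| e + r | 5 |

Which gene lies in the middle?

dw

The two most frequent reciprocal classes, + + + and e dw r, are the parental types, so the F1 was + + + / e dw r.
The two rarest classes, + dw + and e + r, are the double crossovers. Comparing them with the parentals, only the dw allele has switched, so dw is the middle locus and the order is r – dw – e.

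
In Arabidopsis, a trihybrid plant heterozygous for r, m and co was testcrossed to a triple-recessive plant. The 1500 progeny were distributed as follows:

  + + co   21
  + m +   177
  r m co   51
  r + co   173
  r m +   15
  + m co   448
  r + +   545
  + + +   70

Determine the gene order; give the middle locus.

The two most frequent reciprocal classes, + m co and r + +, are the parental types, so the F1 was + m co / r + +.
The two rarest classes, + + co and r m +, are the double crossovers. Comparing them with the parentals, only the m allele has switched, so m is the middle locus and the order is r – m – co.

m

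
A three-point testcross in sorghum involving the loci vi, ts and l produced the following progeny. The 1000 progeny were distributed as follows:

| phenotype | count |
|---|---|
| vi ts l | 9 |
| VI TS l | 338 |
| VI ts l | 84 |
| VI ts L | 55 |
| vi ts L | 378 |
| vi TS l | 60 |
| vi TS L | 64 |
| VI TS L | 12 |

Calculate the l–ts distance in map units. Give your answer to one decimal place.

16.9 map units

The two most frequent reciprocal classes, vi ts L and VI TS l, are the parental types, so the F1 was vi ts L / VI TS l.
The two rarest classes, vi ts l and VI TS L, are the double crossovers. Comparing them with the parentals, only the l allele has switched, so l is the middle locus and the order is vi – l – ts.
Crossovers in the l–ts interval produce the single-crossover classes vi TS L and VI ts l (64 + 84 = 148) plus the double crossovers (21).
RF(l–ts) = (148 + 21) / 1000 = 169/1000 = 0.1690 → 16.9 map units.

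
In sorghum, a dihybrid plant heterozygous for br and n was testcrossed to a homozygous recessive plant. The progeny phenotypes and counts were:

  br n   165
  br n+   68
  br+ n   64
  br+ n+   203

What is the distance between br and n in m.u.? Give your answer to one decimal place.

26.4 m.u.

The two most frequent classes, br+ n+ (203) and br n (165), are the parental types, so the F1 was br+ n+ / br n.
The recombinant classes are br+ n and br n+: 64 + 68 = 132.
Recombination frequency = 132/500 = 0.2640 ≈ 26.4%, i.e. 26.4 m.u.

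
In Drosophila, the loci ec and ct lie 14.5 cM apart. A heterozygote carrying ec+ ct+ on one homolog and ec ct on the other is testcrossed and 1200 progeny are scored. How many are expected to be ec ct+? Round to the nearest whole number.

87

A map distance of 14.5 cM corresponds to a recombination frequency of 0.145.
The F1 is ec+ ct+ / ec ct, so ec ct+ is a recombinant gamete class with expected frequency r/2 = 0.145/2 = 0.0725.
Expected number = 0.0725 × 1200 = 87.00 ≈ 87.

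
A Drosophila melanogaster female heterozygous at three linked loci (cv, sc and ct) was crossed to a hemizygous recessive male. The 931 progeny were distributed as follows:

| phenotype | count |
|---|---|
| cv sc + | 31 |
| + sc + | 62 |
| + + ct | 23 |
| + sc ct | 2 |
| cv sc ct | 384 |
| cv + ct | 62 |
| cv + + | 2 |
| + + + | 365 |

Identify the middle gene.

cv

The two most frequent reciprocal classes, + + + and cv sc ct, are the parental types, so the F1 was + + + / cv sc ct.
The two rarest classes, cv + + and + sc ct, are the double crossovers. Comparing them with the parentals, only the cv allele has switched, so cv is the middle locus and the order is ct – cv – sc.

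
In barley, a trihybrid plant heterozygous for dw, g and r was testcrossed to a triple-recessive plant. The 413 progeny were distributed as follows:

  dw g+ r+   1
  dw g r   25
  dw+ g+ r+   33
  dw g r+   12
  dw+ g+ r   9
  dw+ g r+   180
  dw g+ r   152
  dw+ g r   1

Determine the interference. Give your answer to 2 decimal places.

0.40

The two most frequent reciprocal classes, dw g+ r and dw+ g r+, are the parental types, so the F1 was dw g+ r / dw+ g r+.
The two rarest classes, dw g+ r+ and dw+ g r, are the double crossovers. Comparing them with the parentals, only the r allele has switched, so r is the middle locus and the order is g – r – dw.
g–r: (58 + 2)/413 = 0.1453; r–dw: (21 + 2)/413 = 0.0557.
Expected DCO frequency = 0.1453 × 0.0557 ≈ 0.00809; observed = 2/413 ≈ 0.00484.
Coefficient of coincidence = 0.00484/0.00809 ≈ 0.60; interference = 1 − 0.60 = 0.40.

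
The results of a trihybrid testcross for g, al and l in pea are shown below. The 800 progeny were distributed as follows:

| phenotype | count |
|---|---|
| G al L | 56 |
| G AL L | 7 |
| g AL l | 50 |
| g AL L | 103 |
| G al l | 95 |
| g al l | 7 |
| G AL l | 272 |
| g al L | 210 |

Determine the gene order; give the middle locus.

l

The two most frequent reciprocal classes, g al L and G AL l, are the parental types, so the F1 was g al L / G AL l.
The two rarest classes, g al l and G AL L, are the double crossovers. Comparing them with the parentals, only the l allele has switched, so l is the middle locus and the order is g – l – al.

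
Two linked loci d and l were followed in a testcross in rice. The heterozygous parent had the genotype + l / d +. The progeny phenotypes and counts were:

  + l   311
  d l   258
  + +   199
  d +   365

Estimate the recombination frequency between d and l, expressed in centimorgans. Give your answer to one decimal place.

The recombinant classes are + + and d l: 199 + 258 = 457.
Recombination frequency = 457/1133 = 0.4034 ≈ 40.3%, i.e. 40.3 centimorgans.

40.3 centimorgans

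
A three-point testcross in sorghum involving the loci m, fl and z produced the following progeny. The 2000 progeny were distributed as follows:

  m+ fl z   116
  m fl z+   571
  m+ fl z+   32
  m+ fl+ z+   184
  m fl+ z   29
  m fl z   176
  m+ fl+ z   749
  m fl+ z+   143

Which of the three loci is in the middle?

m

The two most frequent reciprocal classes, m+ fl+ z and m fl z+, are the parental types, so the F1 was m+ fl+ z / m fl z+.
The two rarest classes, m fl+ z and m+ fl z+, are the double crossovers. Comparing them with the parentals, only the m allele has switched, so m is the middle locus and the order is z – m – fl.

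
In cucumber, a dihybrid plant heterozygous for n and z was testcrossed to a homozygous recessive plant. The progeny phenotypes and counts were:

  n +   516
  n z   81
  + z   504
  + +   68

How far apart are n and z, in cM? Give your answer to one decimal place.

The two most frequent classes, + z (504) and n + (516), are the parental types, so the F1 was + z / n +.
The recombinant classes are + + and n z: 68 + 81 = 149.
Recombination frequency = 149/1169 = 0.1275 ≈ 12.7%, i.e. 12.7 cM.

12.7 cM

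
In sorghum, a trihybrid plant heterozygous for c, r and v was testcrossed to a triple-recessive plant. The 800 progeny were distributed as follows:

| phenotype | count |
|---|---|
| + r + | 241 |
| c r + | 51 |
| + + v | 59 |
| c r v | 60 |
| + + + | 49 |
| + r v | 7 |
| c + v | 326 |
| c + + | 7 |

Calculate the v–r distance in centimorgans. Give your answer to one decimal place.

The two most frequent reciprocal classes, + r + and c + v, are the parental types, so the F1 was + r + / c + v.
The two rarest classes, + r v and c + +, are the double crossovers. Comparing them with the parentals, only the v allele has switched, so v is the middle locus and the order is c – v – r.
Crossovers in the v–r interval produce the single-crossover classes + + + and c r v (49 + 60 = 109) plus the double crossovers (14).
RF(v–r) = (109 + 14) / 800 = 123/800 = 0.1537 → 15.4 centimorgans.

15.4 centimorgans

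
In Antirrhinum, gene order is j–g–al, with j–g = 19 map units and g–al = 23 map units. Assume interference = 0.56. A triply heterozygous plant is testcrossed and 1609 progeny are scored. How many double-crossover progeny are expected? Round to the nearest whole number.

Map distances give recombination frequencies of 0.190 and 0.230 for the two intervals.
With interference 0.56 (so coincidence = 0.44), expected double-crossover frequency = 0.190 × 0.230 × 0.44 = 0.01923.
Expected number = 0.01923 × 1609 = 30.94 ≈ 31.

31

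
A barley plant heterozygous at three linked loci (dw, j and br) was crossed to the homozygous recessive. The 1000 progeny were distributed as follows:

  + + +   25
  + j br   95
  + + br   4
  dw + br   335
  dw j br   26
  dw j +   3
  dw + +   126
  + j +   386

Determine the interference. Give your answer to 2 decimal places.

The two most frequent reciprocal classes, dw + br and + j +, are the parental types, so the F1 was dw + br / + j +.
The two rarest classes, + + br and dw j +, are the double crossovers. Comparing them with the parentals, only the dw allele has switched, so dw is the middle locus and the order is j – dw – br.
j–dw: (51 + 7)/1000 = 0.0580; dw–br: (221 + 7)/1000 = 0.2280.
Expected DCO frequency = 0.0580 × 0.2280 ≈ 0.01322; observed = 7/1000 ≈ 0.00700.
Coefficient of coincidence = 0.00700/0.01322 ≈ 0.53; interference = 1 − 0.53 = 0.47.

0.47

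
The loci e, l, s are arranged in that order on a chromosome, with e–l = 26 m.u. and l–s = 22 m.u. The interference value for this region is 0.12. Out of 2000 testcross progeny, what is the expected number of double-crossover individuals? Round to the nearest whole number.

101

Map distances give recombination frequencies of 0.260 and 0.220 for the two intervals.
With interference 0.12 (so coincidence = 0.88), expected double-crossover frequency = 0.260 × 0.220 × 0.88 = 0.05034.
Expected number = 0.05034 × 2000 = 100.67 ≈ 101.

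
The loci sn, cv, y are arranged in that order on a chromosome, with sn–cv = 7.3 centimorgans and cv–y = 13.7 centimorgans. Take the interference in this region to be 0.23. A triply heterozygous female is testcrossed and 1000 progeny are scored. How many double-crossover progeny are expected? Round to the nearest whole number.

8

Map distances give recombination frequencies of 0.073 and 0.137 for the two intervals.
With interference 0.23 (so coincidence = 0.77), expected double-crossover frequency = 0.073 × 0.137 × 0.77 = 0.00770.
Expected number = 0.00770 × 1000 = 7.70 ≈ 8.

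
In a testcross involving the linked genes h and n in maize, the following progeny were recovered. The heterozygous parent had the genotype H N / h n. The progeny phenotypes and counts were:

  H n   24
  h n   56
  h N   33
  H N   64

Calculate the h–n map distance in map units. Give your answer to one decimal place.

The recombinant classes are H n and h N: 24 + 33 = 57.
Recombination frequency = 57/177 = 0.3220 ≈ 32.2%, i.e. 32.2 map units.

32.2 map units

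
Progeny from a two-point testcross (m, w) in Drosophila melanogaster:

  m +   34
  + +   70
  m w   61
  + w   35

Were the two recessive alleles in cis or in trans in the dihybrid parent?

The two most frequent classes are + + (70) and m w (61); these are the parental (non-recombinant) types.
So the F1 carried + + on one chromosome and m w on the other — the recessive alleles are on the same chromosome (cis / coupling).

cis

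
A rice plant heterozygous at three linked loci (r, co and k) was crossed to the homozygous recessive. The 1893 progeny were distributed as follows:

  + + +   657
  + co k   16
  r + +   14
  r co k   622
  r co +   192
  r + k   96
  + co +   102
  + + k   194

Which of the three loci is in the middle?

The two most frequent reciprocal classes, + + + and r co k, are the parental types, so the F1 was + + + / r co k.
The two rarest classes, r + + and + co k, are the double crossovers. Comparing them with the parentals, only the r allele has switched, so r is the middle locus and the order is k – r – co.

r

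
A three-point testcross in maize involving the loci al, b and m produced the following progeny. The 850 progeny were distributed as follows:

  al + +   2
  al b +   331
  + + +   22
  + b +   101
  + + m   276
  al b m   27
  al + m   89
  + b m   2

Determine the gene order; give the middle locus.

The two most frequent reciprocal classes, + + m and al b +, are the parental types, so the F1 was + + m / al b +.
The two rarest classes, + b m and al + +, are the double crossovers. Comparing them with the parentals, only the b allele has switched, so b is the middle locus and the order is m – b – al.

b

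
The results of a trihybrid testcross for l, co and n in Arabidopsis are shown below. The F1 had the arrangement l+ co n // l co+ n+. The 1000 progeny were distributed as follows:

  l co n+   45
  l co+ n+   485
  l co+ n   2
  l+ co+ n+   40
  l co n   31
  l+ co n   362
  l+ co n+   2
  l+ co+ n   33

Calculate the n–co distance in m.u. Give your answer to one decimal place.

The two rarest classes, l+ co n+ and l co+ n, are the double crossovers. Comparing them with the parentals, only the n allele has switched, so n is the middle locus and the order is l – n – co.
Crossovers in the n–co interval produce the single-crossover classes l+ co+ n and l co n+ (33 + 45 = 78) plus the double crossovers (4).
RF(n–co) = (78 + 4) / 1000 = 82/1000 = 0.0820 → 8.2 m.u.

8.2 m.u.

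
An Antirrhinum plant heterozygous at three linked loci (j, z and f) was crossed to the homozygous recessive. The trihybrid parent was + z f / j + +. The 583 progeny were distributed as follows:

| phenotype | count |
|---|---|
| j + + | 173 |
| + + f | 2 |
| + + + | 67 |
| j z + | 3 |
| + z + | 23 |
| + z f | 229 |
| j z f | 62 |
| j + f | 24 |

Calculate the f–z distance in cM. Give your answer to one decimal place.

The two rarest classes, + + f and j z +, are the double crossovers. Comparing them with the parentals, only the z allele has switched, so z is the middle locus and the order is f – z – j.
Crossovers in the f–z interval produce the single-crossover classes + z + and j + f (23 + 24 = 47) plus the double crossovers (5).
RF(f–z) = (47 + 5) / 583 = 52/583 = 0.0892 → 8.9 cM.

8.9 cM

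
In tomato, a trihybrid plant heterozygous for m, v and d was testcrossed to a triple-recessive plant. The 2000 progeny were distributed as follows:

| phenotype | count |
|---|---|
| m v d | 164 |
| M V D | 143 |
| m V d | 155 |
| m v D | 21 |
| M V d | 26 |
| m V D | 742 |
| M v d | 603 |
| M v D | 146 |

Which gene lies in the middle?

The two most frequent reciprocal classes, M v d and m V D, are the parental types, so the F1 was M v d / m V D.
The two rarest classes, M V d and m v D, are the double crossovers. Comparing them with the parentals, only the v allele has switched, so v is the middle locus and the order is d – v – m.

v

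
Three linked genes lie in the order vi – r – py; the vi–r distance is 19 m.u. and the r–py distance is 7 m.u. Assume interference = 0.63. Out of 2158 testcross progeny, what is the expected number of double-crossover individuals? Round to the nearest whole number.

Map distances give recombination frequencies of 0.190 and 0.070 for the two intervals.
With interference 0.63 (so coincidence = 0.37), expected double-crossover frequency = 0.190 × 0.070 × 0.37 = 0.00492.
Expected number = 0.00492 × 2158 = 10.62 ≈ 11.

11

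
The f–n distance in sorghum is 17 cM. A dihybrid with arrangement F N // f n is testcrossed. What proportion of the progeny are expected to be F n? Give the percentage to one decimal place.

8.5%

A map distance of 17 cM corresponds to a recombination frequency of 0.170.
The F1 is F N / f n, so F n is a recombinant gamete class with expected frequency r/2 = 0.170/2 = 0.0850.
That is 0.0850 = 8.5% of the progeny.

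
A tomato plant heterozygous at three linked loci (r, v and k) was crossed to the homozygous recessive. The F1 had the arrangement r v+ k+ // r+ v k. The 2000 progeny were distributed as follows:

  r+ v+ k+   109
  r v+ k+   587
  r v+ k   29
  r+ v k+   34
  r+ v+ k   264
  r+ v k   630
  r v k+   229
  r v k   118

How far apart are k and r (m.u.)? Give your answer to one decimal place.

14.5 m.u.

The two rarest classes, r v+ k and r+ v k+, are the double crossovers. Comparing them with the parentals, only the k allele has switched, so k is the middle locus and the order is v – k – r.
Crossovers in the k–r interval produce the single-crossover classes r+ v+ k+ and r v k (109 + 118 = 227) plus the double crossovers (63).
RF(k–r) = (227 + 63) / 2000 = 290/2000 = 0.1450 → 14.5 m.u.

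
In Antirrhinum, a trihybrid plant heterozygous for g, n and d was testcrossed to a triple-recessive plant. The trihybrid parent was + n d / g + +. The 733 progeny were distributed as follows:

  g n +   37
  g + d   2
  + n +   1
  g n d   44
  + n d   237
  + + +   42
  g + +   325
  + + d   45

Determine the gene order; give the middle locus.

d

The two rarest classes, + n + and g + d, are the double crossovers. Comparing them with the parentals, only the d allele has switched, so d is the middle locus and the order is n – d – g.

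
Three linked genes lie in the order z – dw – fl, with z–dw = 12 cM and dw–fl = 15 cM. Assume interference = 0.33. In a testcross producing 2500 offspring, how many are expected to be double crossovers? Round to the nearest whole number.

Map distances give recombination frequencies of 0.120 and 0.150 for the two intervals.
With interference 0.33 (so coincidence = 0.67), expected double-crossover frequency = 0.120 × 0.150 × 0.67 = 0.01206.
Expected number = 0.01206 × 2500 = 30.15 ≈ 30.

30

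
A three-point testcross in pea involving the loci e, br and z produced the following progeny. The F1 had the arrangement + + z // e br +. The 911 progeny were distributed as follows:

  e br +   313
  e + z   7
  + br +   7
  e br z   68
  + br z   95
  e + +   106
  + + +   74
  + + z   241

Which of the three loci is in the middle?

e

The two rarest classes, e + z and + br +, are the double crossovers. Comparing them with the parentals, only the e allele has switched, so e is the middle locus and the order is z – e – br.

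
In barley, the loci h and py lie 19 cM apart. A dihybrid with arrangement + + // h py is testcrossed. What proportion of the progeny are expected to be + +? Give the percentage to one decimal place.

40.5%

A map distance of 19 cM corresponds to a recombination frequency of 0.190.
The F1 is + + / h py, so + + is a parental gamete class with expected frequency (1 − r)/2 = 0.810/2 = 0.4050.
That is 0.4050 = 40.5% of the progeny.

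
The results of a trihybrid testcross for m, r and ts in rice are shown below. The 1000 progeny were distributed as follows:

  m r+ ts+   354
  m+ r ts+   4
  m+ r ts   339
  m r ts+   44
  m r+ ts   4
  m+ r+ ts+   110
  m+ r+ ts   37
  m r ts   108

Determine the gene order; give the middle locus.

The two most frequent reciprocal classes, m+ r ts and m r+ ts+, are the parental types, so the F1 was m+ r ts / m r+ ts+.
The two rarest classes, m+ r ts+ and m r+ ts, are the double crossovers. Comparing them with the parentals, only the ts allele has switched, so ts is the middle locus and the order is r – ts – m.

ts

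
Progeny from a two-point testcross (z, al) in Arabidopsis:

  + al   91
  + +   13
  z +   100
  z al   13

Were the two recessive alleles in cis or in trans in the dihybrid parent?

The two most frequent classes are + al (91) and z + (100); these are the parental (non-recombinant) types.
So the F1 carried + al on one chromosome and z + on the other — the recessive alleles are on opposite chromosomes (trans / repulsion).

trans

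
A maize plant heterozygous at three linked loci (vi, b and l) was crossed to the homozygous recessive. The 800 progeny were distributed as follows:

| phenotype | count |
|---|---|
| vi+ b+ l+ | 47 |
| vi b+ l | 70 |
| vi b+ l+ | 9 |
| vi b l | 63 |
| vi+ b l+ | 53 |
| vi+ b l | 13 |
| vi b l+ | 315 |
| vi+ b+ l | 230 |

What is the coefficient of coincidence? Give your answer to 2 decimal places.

0.92

The two most frequent reciprocal classes, vi+ b+ l and vi b l+, are the parental types, so the F1 was vi+ b+ l / vi b l+.
The two rarest classes, vi+ b l and vi b+ l+, are the double crossovers. Comparing them with the parentals, only the b allele has switched, so b is the middle locus and the order is l – b – vi.
l–b: (110 + 22)/800 = 0.1650; b–vi: (123 + 22)/800 = 0.1812.
Expected DCO frequency = 0.1650 × 0.1812 ≈ 0.02990; observed = 22/800 ≈ 0.02750.
Coefficient of coincidence = 0.02750/0.02990 ≈ 0.92.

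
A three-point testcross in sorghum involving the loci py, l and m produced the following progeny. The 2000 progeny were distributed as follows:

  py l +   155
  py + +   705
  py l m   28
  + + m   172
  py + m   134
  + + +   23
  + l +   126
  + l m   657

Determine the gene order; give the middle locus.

py

The two most frequent reciprocal classes, py + + and + l m, are the parental types, so the F1 was py + + / + l m.
The two rarest classes, + + + and py l m, are the double crossovers. Comparing them with the parentals, only the py allele has switched, so py is the middle locus and the order is m – py – l.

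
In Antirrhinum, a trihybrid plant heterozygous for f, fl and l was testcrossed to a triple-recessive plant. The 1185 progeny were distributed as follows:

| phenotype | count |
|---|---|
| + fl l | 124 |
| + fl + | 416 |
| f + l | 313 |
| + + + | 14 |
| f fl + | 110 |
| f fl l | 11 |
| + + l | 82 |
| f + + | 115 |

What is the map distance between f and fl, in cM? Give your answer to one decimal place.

18.3 cM

The two most frequent reciprocal classes, f + l and + fl +, are the parental types, so the F1 was f + l / + fl +.
The two rarest classes, f fl l and + + +, are the double crossovers. Comparing them with the parentals, only the fl allele has switched, so fl is the middle locus and the order is f – fl – l.
Crossovers in the f–fl interval produce the single-crossover classes + + l and f fl + (82 + 110 = 192) plus the double crossovers (25).
RF(f–fl) = (192 + 25) / 1185 = 217/1185 = 0.1831 → 18.3 cM.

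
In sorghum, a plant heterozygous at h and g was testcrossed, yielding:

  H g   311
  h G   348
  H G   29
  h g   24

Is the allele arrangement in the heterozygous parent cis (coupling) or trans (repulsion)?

trans

The two most frequent classes are H g (311) and h G (348); these are the parental (non-recombinant) types.
So the F1 carried H g on one chromosome and h G on the other — the recessive alleles are on opposite chromosomes (trans / repulsion).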